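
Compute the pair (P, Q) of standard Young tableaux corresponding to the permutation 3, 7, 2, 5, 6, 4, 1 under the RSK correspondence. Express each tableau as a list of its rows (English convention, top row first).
Insert each entry of the permutation into P by Schensted row insertion, recording in Q the position of each new cell.

Insert 3: appended to row 1. P = [[3]].
Insert 7: appended to row 1. P = [[3, 7]].
Insert 2: 2 bumps 3 from row 1; 3 starts row 2. P = [[2, 7], [3]].
Insert 5: 5 bumps 7 from row 1; 7 appends to row 2. P = [[2, 5], [3, 7]].
Insert 6: appended to row 1. P = [[2, 5, 6], [3, 7]].
Insert 4: 4 bumps 5 from row 1; 5 bumps 7 from row 2; 7 starts row 3. P = [[2, 4, 6], [3, 5], [7]].
Insert 1: 1 bumps 2 from row 1; 2 bumps 3 from row 2; 3 bumps 7 from row 3; 7 starts row 4. P = [[1, 4, 6], [2, 5], [3], [7]].

So P = [[1, 4, 6], [2, 5], [3], [7]], Q = [[1, 2, 5], [3, 4], [6], [7]].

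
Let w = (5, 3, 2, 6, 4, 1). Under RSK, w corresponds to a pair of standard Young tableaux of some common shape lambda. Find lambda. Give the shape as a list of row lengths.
[2, 2, 1, 1]

Row-insert each entry into an empty tableau.

After inserting 5: P = [[5]].
After inserting 3: P = [[3], [5]].
After inserting 2: P = [[2], [3], [5]].
After inserting 6: P = [[2, 6], [3], [5]].
After inserting 4: P = [[2, 4], [3, 6], [5]].
After inserting 1: P = [[1, 4], [2, 6], [3], [5]].

The final insertion tableau P = [[1, 4], [2, 6], [3], [5]] has shape [2, 2, 1, 1].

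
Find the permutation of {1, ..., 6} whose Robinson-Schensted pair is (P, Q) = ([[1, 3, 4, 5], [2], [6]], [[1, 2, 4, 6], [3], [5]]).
Reverse the RSK construction: for i from n down to 1, find the cell of Q containing i, remove the entry at that cell from P, and reverse-bump it up through P; the value ejected from row 1 is w(i).

Step i=6: Q has 6 at row 1, column 4; remove that cell from P, ejecting 5. So w(6) = 5. P is now [[1, 3, 4], [2], [6]].
Step i=5: Q has 5 at row 3, column 1; remove 6 from row 3 of P and reverse-bump: 6 enters row 2 and ejects 2; 2 enters row 1 and ejects 1. So w(5) = 1. P is now [[2, 3, 4], [6]].
Step i=4: Q has 4 at row 1, column 3; remove that cell from P, ejecting 4. So w(4) = 4. P is now [[2, 3], [6]].
Step i=3: Q has 3 at row 2, column 1; remove 6 from row 2 of P and reverse-bump: 6 enters row 1 and ejects 3. So w(3) = 3. P is now [[2, 6]].
Step i=2: Q has 2 at row 1, column 2; remove that cell from P, ejecting 6. So w(2) = 6. P is now [[2]].
Step i=1: Q has 1 at row 1, column 1; remove that cell from P, ejecting 2. So w(1) = 2. P is now [].

So w = 2 6 3 4 1 5.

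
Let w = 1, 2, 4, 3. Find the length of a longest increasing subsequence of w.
3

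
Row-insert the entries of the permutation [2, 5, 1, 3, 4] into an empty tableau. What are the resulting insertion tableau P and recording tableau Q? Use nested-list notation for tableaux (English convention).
Insert each entry of the permutation into P by Schensted row insertion, recording in Q the position of each new cell.

Insert 2: appended to row 1. P = [[2]], Q = [[1]].
Insert 5: appended to row 1. P = [[2, 5]], Q = [[1, 2]].
Insert 1: 1 bumps 2 from row 1; 2 starts row 2. P = [[1, 5], [2]], Q = [[1, 2], [3]].
Insert 3: 3 bumps 5 from row 1; 5 appends to row 2. P = [[1, 3], [2, 5]], Q = [[1, 2], [3, 4]].
Insert 4: appended to row 1. P = [[1, 3, 4], [2, 5]], Q = [[1, 2, 5], [3, 4]].

So P = [[1, 3, 4], [2, 5]], Q = [[1, 2, 5], [3, 4]].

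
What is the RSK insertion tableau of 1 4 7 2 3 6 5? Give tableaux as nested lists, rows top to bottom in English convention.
Insert 1: appended to row 1. P = [[1]].
Insert 4: appended to row 1. P = [[1, 4]].
Insert 7: appended to row 1. P = [[1, 4, 7]].
Insert 2: 2 bumps 4 from row 1; 4 starts row 2. P = [[1, 2, 7], [4]].
Insert 3: 3 bumps 7 from row 1; 7 appends to row 2. P = [[1, 2, 3], [4, 7]].
Insert 6: appended to row 1. P = [[1, 2, 3, 6], [4, 7]].
Insert 5: 5 bumps 6 from row 1; 6 bumps 7 from row 2; 7 starts row 3. P = [[1, 2, 3, 5], [4, 6], [7]].

So P = [[1, 2, 3, 5], [4, 6], [7]].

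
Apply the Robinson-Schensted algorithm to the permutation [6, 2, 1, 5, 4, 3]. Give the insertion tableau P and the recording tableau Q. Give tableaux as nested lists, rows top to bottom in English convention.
Insert each entry of the permutation into P by Schensted row insertion, recording in Q the position of each new cell.

Insert 6: appended to row 1. P = [[6]].
Insert 2: 2 bumps 6 from row 1; 6 starts row 2. P = [[2], [6]].
Insert 1: 1 bumps 2 from row 1; 2 bumps 6 from row 2; 6 starts row 3. P = [[1], [2], [6]].
Insert 5: appended to row 1. P = [[1, 5], [2], [6]].
Insert 4: 4 bumps 5 from row 1; 5 appends to row 2. P = [[1, 4], [2, 5], [6]].
Insert 3: 3 bumps 4 from row 1; 4 bumps 5 from row 2; 5 bumps 6 from row 3; 6 starts row 4. P = [[1, 3], [2, 4], [5], [6]].

So P = [[1, 3], [2, 4], [5], [6]], Q = [[1, 4], [2, 5], [3], [6]].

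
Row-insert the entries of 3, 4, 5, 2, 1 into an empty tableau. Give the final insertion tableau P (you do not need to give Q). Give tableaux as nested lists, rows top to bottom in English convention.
Insert 3: appended to row 1. P = [[3]].
Insert 4: appended to row 1. P = [[3, 4]].
Insert 5: appended to row 1. P = [[3, 4, 5]].
Insert 2: 2 bumps 3 from row 1; 3 starts row 2. P = [[2, 4, 5], [3]].
Insert 1: 1 bumps 2 from row 1; 2 bumps 3 from row 2; 3 starts row 3. P = [[1, 4, 5], [2], [3]].

So P = [[1, 4, 5], [2], [3]].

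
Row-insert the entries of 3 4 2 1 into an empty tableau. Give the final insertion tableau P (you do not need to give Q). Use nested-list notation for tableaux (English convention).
P = [[1, 4], [2], [3]]

Insert 3: appended to row 1. P = [[3]].
Insert 4: appended to row 1. P = [[3, 4]].
Insert 2: 2 bumps 3 from row 1; 3 starts row 2. P = [[2, 4], [3]].
Insert 1: 1 bumps 2 from row 1; 2 bumps 3 from row 2; 3 starts row 3. P = [[1, 4], [2], [3]].

So P = [[1, 4], [2], [3]].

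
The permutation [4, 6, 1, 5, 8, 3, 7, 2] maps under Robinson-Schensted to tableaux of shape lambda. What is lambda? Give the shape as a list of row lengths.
Row-insert each entry into an empty tableau.

After inserting 4: P = [[4]].
After inserting 6: P = [[4, 6]].
After inserting 1: P = [[1, 6], [4]].
After inserting 5: P = [[1, 5], [4, 6]].
After inserting 8: P = [[1, 5, 8], [4, 6]].
After inserting 3: P = [[1, 3, 8], [4, 5], [6]].
After inserting 7: P = [[1, 3, 7], [4, 5, 8], [6]].
After inserting 2: P = [[1, 2, 7], [3, 5, 8], [4], [6]].

The final insertion tableau P = [[1, 2, 7], [3, 5, 8], [4], [6]] has shape [3, 3, 1, 1].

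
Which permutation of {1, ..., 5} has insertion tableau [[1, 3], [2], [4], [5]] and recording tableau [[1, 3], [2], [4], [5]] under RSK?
Reverse RSK: for i = n, n-1, ..., 1, locate i in Q, remove the corresponding corner cell from P, and reverse-bump its entry up through P; the value ejected from row 1 is w(i).

So w = 5 2 4 3 1.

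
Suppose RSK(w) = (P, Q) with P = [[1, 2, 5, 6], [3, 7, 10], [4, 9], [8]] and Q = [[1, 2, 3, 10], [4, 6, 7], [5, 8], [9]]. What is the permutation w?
8 9 10 4 1 3 7 5 2 6

Reverse the RSK construction: for i from n down to 1, find the cell of Q containing i, remove the entry at that cell from P, and reverse-bump it up through P; the value ejected from row 1 is w(i).

Step i=10: Q has 10 at row 1, column 4; remove that cell from P, ejecting 6. So w(10) = 6. P is now [[1, 2, 5], [3, 7, 10], [4, 9], [8]].
Step i=9: Q has 9 at row 4, column 1; remove 8 from row 4 of P and reverse-bump: 8 enters row 3 and ejects 4; 4 enters row 2 and ejects 3; 3 enters row 1 and ejects 2. So w(9) = 2. P is now [[1, 3, 5], [4, 7, 10], [8, 9]].
Step i=8: Q has 8 at row 3, column 2; remove 9 from row 3 of P and reverse-bump: 9 enters row 2 and ejects 7; 7 enters row 1 and ejects 5. So w(8) = 5. P is now [[1, 3, 7], [4, 9, 10], [8]].
Step i=7: Q has 7 at row 2, column 3; remove 10 from row 2 of P and reverse-bump: 10 enters row 1 and ejects 7. So w(7) = 7. P is now [[1, 3, 10], [4, 9], [8]].
Step i=6: Q has 6 at row 2, column 2; remove 9 from row 2 of P and reverse-bump: 9 enters row 1 and ejects 3. So w(6) = 3. P is now [[1, 9, 10], [4], [8]].
Step i=5: Q has 5 at row 3, column 1; remove 8 from row 3 of P and reverse-bump: 8 enters row 2 and ejects 4; 4 enters row 1 and ejects 1. So w(5) = 1. P is now [[4, 9, 10], [8]].
Step i=4: Q has 4 at row 2, column 1; remove 8 from row 2 of P and reverse-bump: 8 enters row 1 and ejects 4. So w(4) = 4. P is now [[8, 9, 10]].
Step i=3: Q has 3 at row 1, column 3; remove that cell from P, ejecting 10. So w(3) = 10. P is now [[8, 9]].
Step i=2: Q has 2 at row 1, column 2; remove that cell from P, ejecting 9. So w(2) = 9. P is now [[8]].
Step i=1: Q has 1 at row 1, column 1; remove that cell from P, ejecting 8. So w(1) = 8. P is now [].

So w = 8 9 10 4 1 3 7 5 2 6.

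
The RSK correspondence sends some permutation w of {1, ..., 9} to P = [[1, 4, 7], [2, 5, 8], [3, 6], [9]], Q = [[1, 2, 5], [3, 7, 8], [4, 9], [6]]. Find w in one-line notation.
Reverse the RSK construction: for i from n down to 1, find the cell of Q containing i, remove the entry at that cell from P, and reverse-bump it up through P; the value ejected from row 1 is w(i).

Step i=9: Q has 9 at row 3, column 2; remove 6 from row 3 of P and reverse-bump: 6 enters row 2 and ejects 5; 5 enters row 1 and ejects 4. So w(9) = 4. P is now [[1, 5, 7], [2, 6, 8], [3], [9]].
Step i=8: Q has 8 at row 2, column 3; remove 8 from row 2 of P and reverse-bump: 8 enters row 1 and ejects 7. So w(8) = 7. P is now [[1, 5, 8], [2, 6], [3], [9]].
Step i=7: Q has 7 at row 2, column 2; remove 6 from row 2 of P and reverse-bump: 6 enters row 1 and ejects 5. So w(7) = 5. P is now [[1, 6, 8], [2], [3], [9]].
Step i=6: Q has 6 at row 4, column 1; remove 9 from row 4 of P and reverse-bump: 9 enters row 3 and ejects 3; 3 enters row 2 and ejects 2; 2 enters row 1 and ejects 1. So w(6) = 1. P is now [[2, 6, 8], [3], [9]].
Step i=5: Q has 5 at row 1, column 3; remove that cell from P, ejecting 8. So w(5) = 8. P is now [[2, 6], [3], [9]].
Step i=4: Q has 4 at row 3, column 1; remove 9 from row 3 of P and reverse-bump: 9 enters row 2 and ejects 3; 3 enters row 1 and ejects 2. So w(4) = 2. P is now [[3, 6], [9]].
Step i=3: Q has 3 at row 2, column 1; remove 9 from row 2 of P and reverse-bump: 9 enters row 1 and ejects 6. So w(3) = 6. P is now [[3, 9]].
Step i=2: Q has 2 at row 1, column 2; remove that cell from P, ejecting 9. So w(2) = 9. P is now [[3]].
Step i=1: Q has 1 at row 1, column 1; remove that cell from P, ejecting 3. So w(1) = 3. P is now [].

So w = 3 9 6 2 8 1 5 7 4.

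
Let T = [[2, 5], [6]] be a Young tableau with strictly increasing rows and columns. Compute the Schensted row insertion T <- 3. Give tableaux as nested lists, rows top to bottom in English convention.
[[2, 3], [5], [6]]

In row 1, 3 replaces 5 (the leftmost entry greater than 3); 5 is bumped to row 2. In row 2, 5 replaces 6 (the leftmost entry greater than 5); 6 is bumped to row 3. 6 starts a new row 3. The new tableau is [[2, 3], [5], [6]].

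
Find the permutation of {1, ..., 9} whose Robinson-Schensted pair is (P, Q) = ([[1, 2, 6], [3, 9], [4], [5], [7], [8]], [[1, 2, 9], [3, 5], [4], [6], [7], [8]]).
8 9 7 1 5 4 3 2 6

Reverse the RSK construction: for i from n down to 1, find the cell of Q containing i, remove the entry at that cell from P, and reverse-bump it up through P; the value ejected from row 1 is w(i).

Step i=9: Q has 9 at row 1, column 3; remove that cell from P, ejecting 6. So w(9) = 6. P is now [[1, 2], [3, 9], [4], [5], [7], [8]].
Step i=8: Q has 8 at row 6, column 1; remove 8 from row 6 of P and reverse-bump: 8 enters row 5 and ejects 7; 7 enters row 4 and ejects 5; 5 enters row 3 and ejects 4; 4 enters row 2 and ejects 3; 3 enters row 1 and ejects 2. So w(8) = 2. P is now [[1, 3], [4, 9], [5], [7], [8]].
Step i=7: Q has 7 at row 5, column 1; remove 8 from row 5 of P and reverse-bump: 8 enters row 4 and ejects 7; 7 enters row 3 and ejects 5; 5 enters row 2 and ejects 4; 4 enters row 1 and ejects 3. So w(7) = 3. P is now [[1, 4], [5, 9], [7], [8]].
Step i=6: Q has 6 at row 4, column 1; remove 8 from row 4 of P and reverse-bump: 8 enters row 3 and ejects 7; 7 enters row 2 and ejects 5; 5 enters row 1 and ejects 4. So w(6) = 4. P is now [[1, 5], [7, 9], [8]].
Step i=5: Q has 5 at row 2, column 2; remove 9 from row 2 of P and reverse-bump: 9 enters row 1 and ejects 5. So w(5) = 5. P is now [[1, 9], [7], [8]].
Step i=4: Q has 4 at row 3, column 1; remove 8 from row 3 of P and reverse-bump: 8 enters row 2 and ejects 7; 7 enters row 1 and ejects 1. So w(4) = 1. P is now [[7, 9], [8]].
Step i=3: Q has 3 at row 2, column 1; remove 8 from row 2 of P and reverse-bump: 8 enters row 1 and ejects 7. So w(3) = 7. P is now [[8, 9]].
Step i=2: Q has 2 at row 1, column 2; remove that cell from P, ejecting 9. So w(2) = 9. P is now [[8]].
Step i=1: Q has 1 at row 1, column 1; remove that cell from P, ejecting 8. So w(1) = 8. P is now [].

So w = 8 9 7 1 5 4 3 2 6.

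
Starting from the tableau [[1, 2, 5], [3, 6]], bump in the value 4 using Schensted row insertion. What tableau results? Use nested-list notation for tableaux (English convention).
[[1, 2, 4], [3, 5], [6]]

In row 1, 4 replaces 5 (the leftmost entry greater than 4); 5 is bumped to row 2. In row 2, 5 replaces 6 (the leftmost entry greater than 5); 6 is bumped to row 3. 6 starts a new row 3. The new tableau is [[1, 2, 4], [3, 5], [6]].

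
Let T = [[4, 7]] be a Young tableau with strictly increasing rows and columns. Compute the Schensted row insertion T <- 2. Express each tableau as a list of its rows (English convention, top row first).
In row 1, 2 replaces 4 (the leftmost entry greater than 2); 4 is bumped to row 2. 4 starts a new row 2. The new tableau is [[2, 7], [4]].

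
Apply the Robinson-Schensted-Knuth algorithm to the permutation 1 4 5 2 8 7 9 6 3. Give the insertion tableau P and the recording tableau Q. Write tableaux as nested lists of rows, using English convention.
Insert each entry of the permutation into P by Schensted row insertion, recording in Q the position of each new cell.

Insert 1: appended to row 1. P = [[1]], Q = [[1]].
Insert 4: appended to row 1. P = [[1, 4]], Q = [[1, 2]].
Insert 5: appended to row 1. P = [[1, 4, 5]], Q = [[1, 2, 3]].
Insert 2: 2 bumps 4 from row 1; 4 starts row 2. P = [[1, 2, 5], [4]], Q = [[1, 2, 3], [4]].
Insert 8: appended to row 1. P = [[1, 2, 5, 8], [4]], Q = [[1, 2, 3, 5], [4]].
Insert 7: 7 bumps 8 from row 1; 8 appends to row 2. P = [[1, 2, 5, 7], [4, 8]], Q = [[1, 2, 3, 5], [4, 6]].
Insert 9: appended to row 1. P = [[1, 2, 5, 7, 9], [4, 8]], Q = [[1, 2, 3, 5, 7], [4, 6]].
Insert 6: 6 bumps 7 from row 1; 7 bumps 8 from row 2; 8 starts row 3. P = [[1, 2, 5, 6, 9], [4, 7], [8]], Q = [[1, 2, 3, 5, 7], [4, 6], [8]].
Insert 3: 3 bumps 5 from row 1; 5 bumps 7 from row 2; 7 bumps 8 from row 3; 8 starts row 4. P = [[1, 2, 3, 6, 9], [4, 5], [7], [8]], Q = [[1, 2, 3, 5, 7], [4, 6], [8], [9]].

So P = [[1, 2, 3, 6, 9], [4, 5], [7], [8]], Q = [[1, 2, 3, 5, 7], [4, 6], [8], [9]].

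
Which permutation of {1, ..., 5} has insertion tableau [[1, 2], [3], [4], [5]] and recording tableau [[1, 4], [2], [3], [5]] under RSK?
5 4 1 3 2

Reverse the RSK construction: for i from n down to 1, find the cell of Q containing i, remove the entry at that cell from P, and reverse-bump it up through P; the value ejected from row 1 is w(i).

Step i=5: Q has 5 at row 4, column 1; remove 5 from row 4 of P and reverse-bump: 5 enters row 3 and ejects 4; 4 enters row 2 and ejects 3; 3 enters row 1 and ejects 2. So w(5) = 2. P is now [[1, 3], [4], [5]].
Step i=4: Q has 4 at row 1, column 2; remove that cell from P, ejecting 3. So w(4) = 3. P is now [[1], [4], [5]].
Step i=3: Q has 3 at row 3, column 1; remove 5 from row 3 of P and reverse-bump: 5 enters row 2 and ejects 4; 4 enters row 1 and ejects 1. So w(3) = 1. P is now [[4], [5]].
Step i=2: Q has 2 at row 2, column 1; remove 5 from row 2 of P and reverse-bump: 5 enters row 1 and ejects 4. So w(2) = 4. P is now [[5]].
Step i=1: Q has 1 at row 1, column 1; remove that cell from P, ejecting 5. So w(1) = 5. P is now [].

So w = 5 4 1 3 2.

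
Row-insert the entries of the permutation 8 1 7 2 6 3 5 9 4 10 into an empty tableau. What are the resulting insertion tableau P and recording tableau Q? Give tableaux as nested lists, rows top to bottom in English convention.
P = [[1, 2, 3, 4, 9, 10], [5], [6], [7], [8]], Q = [[1, 3, 5, 7, 8, 10], [2], [4], [6], [9]]

Insert each entry of the permutation into P by Schensted row insertion, recording in Q the position of each new cell.

After inserting 8: P = [[8]].
After inserting 1: P = [[1], [8]].
After inserting 7: P = [[1, 7], [8]].
After inserting 2: P = [[1, 2], [7], [8]].
After inserting 6: P = [[1, 2, 6], [7], [8]].
After inserting 3: P = [[1, 2, 3], [6], [7], [8]].
After inserting 5: P = [[1, 2, 3, 5], [6], [7], [8]].
After inserting 9: P = [[1, 2, 3, 5, 9], [6], [7], [8]].
After inserting 4: P = [[1, 2, 3, 4, 9], [5], [6], [7], [8]].
After inserting 10: P = [[1, 2, 3, 4, 9, 10], [5], [6], [7], [8]].

So P = [[1, 2, 3, 4, 9, 10], [5], [6], [7], [8]], Q = [[1, 3, 5, 7, 8, 10], [2], [4], [6], [9]].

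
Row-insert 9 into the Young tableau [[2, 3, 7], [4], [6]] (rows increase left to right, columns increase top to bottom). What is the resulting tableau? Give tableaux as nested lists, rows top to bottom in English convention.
[[2, 3, 7, 9], [4], [6]]

9 is larger than every entry of row 1, so it is appended to row 1. The new tableau is [[2, 3, 7, 9], [4], [6]].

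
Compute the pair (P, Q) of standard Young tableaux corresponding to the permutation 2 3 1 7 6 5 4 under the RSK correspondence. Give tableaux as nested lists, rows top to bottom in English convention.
P = [[1, 3, 4], [2, 5], [6], [7]], Q = [[1, 2, 4], [3, 5], [6], [7]]

Insert each entry of the permutation into P by Schensted row insertion, recording in Q the position of each new cell.

After inserting 2: P = [[2]].
After inserting 3: P = [[2, 3]].
After inserting 1: P = [[1, 3], [2]].
After inserting 7: P = [[1, 3, 7], [2]].
After inserting 6: P = [[1, 3, 6], [2, 7]].
After inserting 5: P = [[1, 3, 5], [2, 6], [7]].
After inserting 4: P = [[1, 3, 4], [2, 5], [6], [7]].

So P = [[1, 3, 4], [2, 5], [6], [7]], Q = [[1, 2, 4], [3, 5], [6], [7]].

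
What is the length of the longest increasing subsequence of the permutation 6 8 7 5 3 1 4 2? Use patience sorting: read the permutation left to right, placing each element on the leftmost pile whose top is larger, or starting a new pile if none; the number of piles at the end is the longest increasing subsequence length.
2

6: new pile. tops = [6]
8: new pile. tops = [6, 8]
7: onto pile 2 (replacing 8). tops = [6, 7]
5: onto pile 1 (replacing 6). tops = [5, 7]
3: onto pile 1 (replacing 5). tops = [3, 7]
1: onto pile 1 (replacing 3). tops = [1, 7]
4: onto pile 2 (replacing 7). tops = [1, 4]
2: onto pile 2 (replacing 4). tops = [1, 2]

2 piles, so the longest increasing subsequence has length 2.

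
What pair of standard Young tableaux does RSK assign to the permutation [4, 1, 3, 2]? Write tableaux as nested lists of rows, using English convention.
P = [[1, 2], [3], [4]], Q = [[1, 3], [2], [4]]

Insert each entry of the permutation into P by Schensted row insertion, recording in Q the position of each new cell.

Insert 4: appended to row 1. P = [[4]].
Insert 1: 1 bumps 4 from row 1; 4 starts row 2. P = [[1], [4]].
Insert 3: appended to row 1. P = [[1, 3], [4]].
Insert 2: 2 bumps 3 from row 1; 3 bumps 4 from row 2; 4 starts row 3. P = [[1, 2], [3], [4]].

So P = [[1, 2], [3], [4]], Q = [[1, 3], [2], [4]].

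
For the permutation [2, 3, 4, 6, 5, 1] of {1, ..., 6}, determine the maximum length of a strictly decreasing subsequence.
3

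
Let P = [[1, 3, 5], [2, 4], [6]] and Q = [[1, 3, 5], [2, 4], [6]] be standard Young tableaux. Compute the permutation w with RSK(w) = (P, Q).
2 1 6 4 5 3

Reverse the RSK construction: for i from n down to 1, find the cell of Q containing i, remove the entry at that cell from P, and reverse-bump it up through P; the value ejected from row 1 is w(i).

Step i=6: Q has 6 at row 3, column 1; remove 6 from row 3 of P and reverse-bump: 6 enters row 2 and ejects 4; 4 enters row 1 and ejects 3. So w(6) = 3. P is now [[1, 4, 5], [2, 6]].
Step i=5: Q has 5 at row 1, column 3; remove that cell from P, ejecting 5. So w(5) = 5. P is now [[1, 4], [2, 6]].
Step i=4: Q has 4 at row 2, column 2; remove 6 from row 2 of P and reverse-bump: 6 enters row 1 and ejects 4. So w(4) = 4. P is now [[1, 6], [2]].
Step i=3: Q has 3 at row 1, column 2; remove that cell from P, ejecting 6. So w(3) = 6. P is now [[1], [2]].
Step i=2: Q has 2 at row 2, column 1; remove 2 from row 2 of P and reverse-bump: 2 enters row 1 and ejects 1. So w(2) = 1. P is now [[2]].
Step i=1: Q has 1 at row 1, column 1; remove that cell from P, ejecting 2. So w(1) = 2. P is now [].

So w = 2 1 6 4 5 3.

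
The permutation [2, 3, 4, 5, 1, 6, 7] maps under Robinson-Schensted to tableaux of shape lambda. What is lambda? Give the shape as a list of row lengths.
Row-insert each entry into an empty tableau.

After inserting 2: P = [[2]].
After inserting 3: P = [[2, 3]].
After inserting 4: P = [[2, 3, 4]].
After inserting 5: P = [[2, 3, 4, 5]].
After inserting 1: P = [[1, 3, 4, 5], [2]].
After inserting 6: P = [[1, 3, 4, 5, 6], [2]].
After inserting 7: P = [[1, 3, 4, 5, 6, 7], [2]].

The final insertion tableau P = [[1, 3, 4, 5, 6, 7], [2]] has shape [6, 1].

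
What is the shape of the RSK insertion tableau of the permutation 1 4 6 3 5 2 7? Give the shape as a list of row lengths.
Row-insert each entry into an empty tableau.

After inserting 1: P = [[1]].
After inserting 4: P = [[1, 4]].
After inserting 6: P = [[1, 4, 6]].
After inserting 3: P = [[1, 3, 6], [4]].
After inserting 5: P = [[1, 3, 5], [4, 6]].
After inserting 2: P = [[1, 2, 5], [3, 6], [4]].
After inserting 7: P = [[1, 2, 5, 7], [3, 6], [4]].

The final insertion tableau P = [[1, 2, 5, 7], [3, 6], [4]] has shape [4, 2, 1].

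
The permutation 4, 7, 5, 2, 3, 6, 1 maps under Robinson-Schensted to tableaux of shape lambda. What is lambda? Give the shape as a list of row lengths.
[3, 2, 1, 1]

Row-insert each entry into an empty tableau.

After inserting 4: P = [[4]].
After inserting 7: P = [[4, 7]].
After inserting 5: P = [[4, 5], [7]].
After inserting 2: P = [[2, 5], [4], [7]].
After inserting 3: P = [[2, 3], [4, 5], [7]].
After inserting 6: P = [[2, 3, 6], [4, 5], [7]].
After inserting 1: P = [[1, 3, 6], [2, 5], [4], [7]].

The final insertion tableau P = [[1, 3, 6], [2, 5], [4], [7]] has shape [3, 2, 1, 1].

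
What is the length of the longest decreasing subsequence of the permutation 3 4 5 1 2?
2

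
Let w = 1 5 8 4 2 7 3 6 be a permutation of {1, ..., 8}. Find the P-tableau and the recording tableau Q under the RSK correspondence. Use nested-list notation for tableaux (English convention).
Insert each entry of the permutation into P by Schensted row insertion, recording in Q the position of each new cell.

Insert 1: appended to row 1. P = [[1]].
Insert 5: appended to row 1. P = [[1, 5]].
Insert 8: appended to row 1. P = [[1, 5, 8]].
Insert 4: 4 bumps 5 from row 1; 5 starts row 2. P = [[1, 4, 8], [5]].
Insert 2: 2 bumps 4 from row 1; 4 bumps 5 from row 2; 5 starts row 3. P = [[1, 2, 8], [4], [5]].
Insert 7: 7 bumps 8 from row 1; 8 appends to row 2. P = [[1, 2, 7], [4, 8], [5]].
Insert 3: 3 bumps 7 from row 1; 7 bumps 8 from row 2; 8 appends to row 3. P = [[1, 2, 3], [4, 7], [5, 8]].
Insert 6: appended to row 1. P = [[1, 2, 3, 6], [4, 7], [5, 8]].

So P = [[1, 2, 3, 6], [4, 7], [5, 8]], Q = [[1, 2, 3, 8], [4, 6], [5, 7]].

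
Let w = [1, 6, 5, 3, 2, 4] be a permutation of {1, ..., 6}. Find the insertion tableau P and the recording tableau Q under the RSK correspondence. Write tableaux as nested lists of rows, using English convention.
Insert each entry of the permutation into P by Schensted row insertion, recording in Q the position of each new cell.

Insert 1: appended to row 1. P = [[1]], Q = [[1]].
Insert 6: appended to row 1. P = [[1, 6]], Q = [[1, 2]].
Insert 5: 5 bumps 6 from row 1; 6 starts row 2. P = [[1, 5], [6]], Q = [[1, 2], [3]].
Insert 3: 3 bumps 5 from row 1; 5 bumps 6 from row 2; 6 starts row 3. P = [[1, 3], [5], [6]], Q = [[1, 2], [3], [4]].
Insert 2: 2 bumps 3 from row 1; 3 bumps 5 from row 2; 5 bumps 6 from row 3; 6 starts row 4. P = [[1, 2], [3], [5], [6]], Q = [[1, 2], [3], [4], [5]].
Insert 4: appended to row 1. P = [[1, 2, 4], [3], [5], [6]], Q = [[1, 2, 6], [3], [4], [5]].

So P = [[1, 2, 4], [3], [5], [6]], Q = [[1, 2, 6], [3], [4], [5]].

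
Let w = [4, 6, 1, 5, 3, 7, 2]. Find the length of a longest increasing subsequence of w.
3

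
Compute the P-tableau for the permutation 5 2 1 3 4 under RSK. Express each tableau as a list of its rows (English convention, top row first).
P = [[1, 3, 4], [2], [5]]

Insert 5: appended to row 1. P = [[5]].
Insert 2: 2 bumps 5 from row 1; 5 starts row 2. P = [[2], [5]].
Insert 1: 1 bumps 2 from row 1; 2 bumps 5 from row 2; 5 starts row 3. P = [[1], [2], [5]].
Insert 3: appended to row 1. P = [[1, 3], [2], [5]].
Insert 4: appended to row 1. P = [[1, 3, 4], [2], [5]].

So P = [[1, 3, 4], [2], [5]].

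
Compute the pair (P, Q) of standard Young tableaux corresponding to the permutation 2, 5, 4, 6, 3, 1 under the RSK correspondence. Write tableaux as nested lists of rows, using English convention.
Insert each entry of the permutation into P by Schensted row insertion, recording in Q the position of each new cell.

After inserting 2: P = [[2]].
After inserting 5: P = [[2, 5]].
After inserting 4: P = [[2, 4], [5]].
After inserting 6: P = [[2, 4, 6], [5]].
After inserting 3: P = [[2, 3, 6], [4], [5]].
After inserting 1: P = [[1, 3, 6], [2], [4], [5]].

So P = [[1, 3, 6], [2], [4], [5]], Q = [[1, 2, 4], [3], [5], [6]].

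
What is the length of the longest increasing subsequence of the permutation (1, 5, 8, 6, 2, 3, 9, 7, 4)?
4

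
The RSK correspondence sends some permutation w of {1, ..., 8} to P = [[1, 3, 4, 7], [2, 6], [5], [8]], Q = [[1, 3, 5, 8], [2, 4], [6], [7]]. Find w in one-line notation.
Reverse RSK: for i = n, n-1, ..., 1, locate i in Q, remove the corresponding corner cell from P, and reverse-bump its entry up through P; the value ejected from row 1 is w(i).

So w = 5 2 8 3 6 4 1 7.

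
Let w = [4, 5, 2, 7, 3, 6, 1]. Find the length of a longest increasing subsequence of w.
3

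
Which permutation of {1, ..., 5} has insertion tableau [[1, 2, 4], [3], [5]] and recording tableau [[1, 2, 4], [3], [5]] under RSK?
1 5 3 4 2

Reverse RSK: for i = n, n-1, ..., 1, locate i in Q, remove the corresponding corner cell from P, and reverse-bump its entry up through P; the value ejected from row 1 is w(i).

So w = 1 5 3 4 2.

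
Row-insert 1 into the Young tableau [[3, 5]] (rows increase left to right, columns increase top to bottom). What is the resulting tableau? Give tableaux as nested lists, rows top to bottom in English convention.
In row 1, 1 replaces 3 (the leftmost entry greater than 1); 3 is bumped to row 2. 3 starts a new row 2. The new tableau is [[1, 5], [3]].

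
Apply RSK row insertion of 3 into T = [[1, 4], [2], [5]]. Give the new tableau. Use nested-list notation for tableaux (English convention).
In row 1, 3 replaces 4 (the leftmost entry greater than 3); 4 is bumped to row 2. 4 is appended to row 2. The new tableau is [[1, 3], [2, 4], [5]].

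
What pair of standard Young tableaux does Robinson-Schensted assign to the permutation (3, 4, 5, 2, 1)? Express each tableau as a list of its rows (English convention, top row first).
P = [[1, 4, 5], [2], [3]], Q = [[1, 2, 3], [4], [5]]

Insert each entry of the permutation into P by Schensted row insertion, recording in Q the position of each new cell.

Insert 3: appended to row 1. P = [[3]].
Insert 4: appended to row 1. P = [[3, 4]].
Insert 5: appended to row 1. P = [[3, 4, 5]].
Insert 2: 2 bumps 3 from row 1; 3 starts row 2. P = [[2, 4, 5], [3]].
Insert 1: 1 bumps 2 from row 1; 2 bumps 3 from row 2; 3 starts row 3. P = [[1, 4, 5], [2], [3]].

So P = [[1, 4, 5], [2], [3]], Q = [[1, 2, 3], [4], [5]].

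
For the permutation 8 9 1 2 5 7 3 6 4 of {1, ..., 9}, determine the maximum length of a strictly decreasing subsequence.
4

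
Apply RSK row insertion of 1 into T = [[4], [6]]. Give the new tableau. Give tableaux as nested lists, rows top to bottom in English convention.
[[1], [4], [6]]

In row 1, 1 replaces 4 (the leftmost entry greater than 1); 4 is bumped to row 2. In row 2, 4 replaces 6 (the leftmost entry greater than 4); 6 is bumped to row 3. 6 starts a new row 3. The new tableau is [[1], [4], [6]].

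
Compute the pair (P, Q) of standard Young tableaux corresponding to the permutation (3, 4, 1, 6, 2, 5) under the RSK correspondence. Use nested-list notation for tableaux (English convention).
P = [[1, 2, 5], [3, 4, 6]], Q = [[1, 2, 4], [3, 5, 6]]

Insert each entry of the permutation into P by Schensted row insertion, recording in Q the position of each new cell.

Insert 3: appended to row 1. P = [[3]].
Insert 4: appended to row 1. P = [[3, 4]].
Insert 1: 1 bumps 3 from row 1; 3 starts row 2. P = [[1, 4], [3]].
Insert 6: appended to row 1. P = [[1, 4, 6], [3]].
Insert 2: 2 bumps 4 from row 1; 4 appends to row 2. P = [[1, 2, 6], [3, 4]].
Insert 5: 5 bumps 6 from row 1; 6 appends to row 2. P = [[1, 2, 5], [3, 4, 6]].

So P = [[1, 2, 5], [3, 4, 6]], Q = [[1, 2, 4], [3, 5, 6]].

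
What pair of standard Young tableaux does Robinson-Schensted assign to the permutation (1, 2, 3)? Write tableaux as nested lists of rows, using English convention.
P = [[1, 2, 3]], Q = [[1, 2, 3]]

Insert each entry of the permutation into P by Schensted row insertion, recording in Q the position of each new cell.

After inserting 1: P = [[1]].
After inserting 2: P = [[1, 2]].
After inserting 3: P = [[1, 2, 3]].

So P = [[1, 2, 3]], Q = [[1, 2, 3]].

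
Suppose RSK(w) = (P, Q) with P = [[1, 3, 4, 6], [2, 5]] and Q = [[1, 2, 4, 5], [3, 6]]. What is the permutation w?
Reverse the RSK construction: for i from n down to 1, find the cell of Q containing i, remove the entry at that cell from P, and reverse-bump it up through P; the value ejected from row 1 is w(i).

Step i=6: Q has 6 at row 2, column 2; remove 5 from row 2 of P and reverse-bump: 5 enters row 1 and ejects 4. So w(6) = 4. P is now [[1, 3, 5, 6], [2]].
Step i=5: Q has 5 at row 1, column 4; remove that cell from P, ejecting 6. So w(5) = 6. P is now [[1, 3, 5], [2]].
Step i=4: Q has 4 at row 1, column 3; remove that cell from P, ejecting 5. So w(4) = 5. P is now [[1, 3], [2]].
Step i=3: Q has 3 at row 2, column 1; remove 2 from row 2 of P and reverse-bump: 2 enters row 1 and ejects 1. So w(3) = 1. P is now [[2, 3]].
Step i=2: Q has 2 at row 1, column 2; remove that cell from P, ejecting 3. So w(2) = 3. P is now [[2]].
Step i=1: Q has 1 at row 1, column 1; remove that cell from P, ejecting 2. So w(1) = 2. P is now [].

So w = 2 3 1 5 6 4.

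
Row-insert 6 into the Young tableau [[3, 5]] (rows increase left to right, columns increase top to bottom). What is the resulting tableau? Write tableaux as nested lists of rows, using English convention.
6 is larger than every entry of row 1, so it is appended to row 1. The new tableau is [[3, 5, 6]].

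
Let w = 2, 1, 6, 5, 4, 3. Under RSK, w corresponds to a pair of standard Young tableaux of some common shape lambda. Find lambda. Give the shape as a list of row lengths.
Row-insert each entry into an empty tableau.

After inserting 2: P = [[2]].
After inserting 1: P = [[1], [2]].
After inserting 6: P = [[1, 6], [2]].
After inserting 5: P = [[1, 5], [2, 6]].
After inserting 4: P = [[1, 4], [2, 5], [6]].
After inserting 3: P = [[1, 3], [2, 4], [5], [6]].

The final insertion tableau P = [[1, 3], [2, 4], [5], [6]] has shape [2, 2, 1, 1].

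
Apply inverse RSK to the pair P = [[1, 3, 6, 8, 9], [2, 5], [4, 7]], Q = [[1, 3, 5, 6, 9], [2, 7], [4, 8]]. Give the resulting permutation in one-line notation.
Reverse the RSK construction: for i from n down to 1, find the cell of Q containing i, remove the entry at that cell from P, and reverse-bump it up through P; the value ejected from row 1 is w(i).

Step i=9: Q has 9 at row 1, column 5; remove that cell from P, ejecting 9. So w(9) = 9. P is now [[1, 3, 6, 8], [2, 5], [4, 7]].
Step i=8: Q has 8 at row 3, column 2; remove 7 from row 3 of P and reverse-bump: 7 enters row 2 and ejects 5; 5 enters row 1 and ejects 3. So w(8) = 3. P is now [[1, 5, 6, 8], [2, 7], [4]].
Step i=7: Q has 7 at row 2, column 2; remove 7 from row 2 of P and reverse-bump: 7 enters row 1 and ejects 6. So w(7) = 6. P is now [[1, 5, 7, 8], [2], [4]].
Step i=6: Q has 6 at row 1, column 4; remove that cell from P, ejecting 8. So w(6) = 8. P is now [[1, 5, 7], [2], [4]].
Step i=5: Q has 5 at row 1, column 3; remove that cell from P, ejecting 7. So w(5) = 7. P is now [[1, 5], [2], [4]].
Step i=4: Q has 4 at row 3, column 1; remove 4 from row 3 of P and reverse-bump: 4 enters row 2 and ejects 2; 2 enters row 1 and ejects 1. So w(4) = 1. P is now [[2, 5], [4]].
Step i=3: Q has 3 at row 1, column 2; remove that cell from P, ejecting 5. So w(3) = 5. P is now [[2], [4]].
Step i=2: Q has 2 at row 2, column 1; remove 4 from row 2 of P and reverse-bump: 4 enters row 1 and ejects 2. So w(2) = 2. P is now [[4]].
Step i=1: Q has 1 at row 1, column 1; remove that cell from P, ejecting 4. So w(1) = 4. P is now [].

So w = 4 2 5 1 7 8 6 3 9.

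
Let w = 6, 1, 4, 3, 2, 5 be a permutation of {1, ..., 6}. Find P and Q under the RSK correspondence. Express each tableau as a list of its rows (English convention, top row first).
P = [[1, 2, 5], [3], [4], [6]], Q = [[1, 3, 6], [2], [4], [5]]

Insert each entry of the permutation into P by Schensted row insertion, recording in Q the position of each new cell.

Insert 6: appended to row 1. P = [[6]], Q = [[1]].
Insert 1: 1 bumps 6 from row 1; 6 starts row 2. P = [[1], [6]], Q = [[1], [2]].
Insert 4: appended to row 1. P = [[1, 4], [6]], Q = [[1, 3], [2]].
Insert 3: 3 bumps 4 from row 1; 4 bumps 6 from row 2; 6 starts row 3. P = [[1, 3], [4], [6]], Q = [[1, 3], [2], [4]].
Insert 2: 2 bumps 3 from row 1; 3 bumps 4 from row 2; 4 bumps 6 from row 3; 6 starts row 4. P = [[1, 2], [3], [4], [6]], Q = [[1, 3], [2], [4], [5]].
Insert 5: appended to row 1. P = [[1, 2, 5], [3], [4], [6]], Q = [[1, 3, 6], [2], [4], [5]].

So P = [[1, 2, 5], [3], [4], [6]], Q = [[1, 3, 6], [2], [4], [5]].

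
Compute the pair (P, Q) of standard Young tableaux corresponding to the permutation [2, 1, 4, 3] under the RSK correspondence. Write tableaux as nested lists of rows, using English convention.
Insert each entry of the permutation into P by Schensted row insertion, recording in Q the position of each new cell.

After inserting 2: P = [[2]].
After inserting 1: P = [[1], [2]].
After inserting 4: P = [[1, 4], [2]].
After inserting 3: P = [[1, 3], [2, 4]].

So P = [[1, 3], [2, 4]], Q = [[1, 3], [2, 4]].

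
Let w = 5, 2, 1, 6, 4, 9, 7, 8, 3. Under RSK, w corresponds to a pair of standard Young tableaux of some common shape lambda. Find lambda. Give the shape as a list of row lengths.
Row-insert each entry into an empty tableau.

After inserting 5: P = [[5]].
After inserting 2: P = [[2], [5]].
After inserting 1: P = [[1], [2], [5]].
After inserting 6: P = [[1, 6], [2], [5]].
After inserting 4: P = [[1, 4], [2, 6], [5]].
After inserting 9: P = [[1, 4, 9], [2, 6], [5]].
After inserting 7: P = [[1, 4, 7], [2, 6, 9], [5]].
After inserting 8: P = [[1, 4, 7, 8], [2, 6, 9], [5]].
After inserting 3: P = [[1, 3, 7, 8], [2, 4, 9], [5, 6]].

The final insertion tableau P = [[1, 3, 7, 8], [2, 4, 9], [5, 6]] has shape [4, 3, 2].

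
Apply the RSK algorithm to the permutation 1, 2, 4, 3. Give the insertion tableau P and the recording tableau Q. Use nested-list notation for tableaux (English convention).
Insert each entry of the permutation into P by Schensted row insertion, recording in Q the position of each new cell.

Insert 1: appended to row 1. P = [[1]].
Insert 2: appended to row 1. P = [[1, 2]].
Insert 4: appended to row 1. P = [[1, 2, 4]].
Insert 3: 3 bumps 4 from row 1; 4 starts row 2. P = [[1, 2, 3], [4]].

So P = [[1, 2, 3], [4]], Q = [[1, 2, 3], [4]].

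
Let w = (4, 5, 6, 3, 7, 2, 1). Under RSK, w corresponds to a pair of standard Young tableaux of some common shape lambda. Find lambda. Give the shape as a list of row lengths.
[4, 1, 1, 1]

Row-insert each entry into an empty tableau.

After inserting 4: P = [[4]].
After inserting 5: P = [[4, 5]].
After inserting 6: P = [[4, 5, 6]].
After inserting 3: P = [[3, 5, 6], [4]].
After inserting 7: P = [[3, 5, 6, 7], [4]].
After inserting 2: P = [[2, 5, 6, 7], [3], [4]].
After inserting 1: P = [[1, 5, 6, 7], [2], [3], [4]].

The final insertion tableau P = [[1, 5, 6, 7], [2], [3], [4]] has shape [4, 1, 1, 1].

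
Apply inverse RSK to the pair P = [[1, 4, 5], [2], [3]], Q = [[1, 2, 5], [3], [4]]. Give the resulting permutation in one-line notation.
3 4 2 1 5

Reverse the RSK construction: for i from n down to 1, find the cell of Q containing i, remove the entry at that cell from P, and reverse-bump it up through P; the value ejected from row 1 is w(i).

Step i=5: Q has 5 at row 1, column 3; remove that cell from P, ejecting 5. So w(5) = 5. P is now [[1, 4], [2], [3]].
Step i=4: Q has 4 at row 3, column 1; remove 3 from row 3 of P and reverse-bump: 3 enters row 2 and ejects 2; 2 enters row 1 and ejects 1. So w(4) = 1. P is now [[2, 4], [3]].
Step i=3: Q has 3 at row 2, column 1; remove 3 from row 2 of P and reverse-bump: 3 enters row 1 and ejects 2. So w(3) = 2. P is now [[3, 4]].
Step i=2: Q has 2 at row 1, column 2; remove that cell from P, ejecting 4. So w(2) = 4. P is now [[3]].
Step i=1: Q has 1 at row 1, column 1; remove that cell from P, ejecting 3. So w(1) = 3. P is now [].

So w = 3 4 2 1 5.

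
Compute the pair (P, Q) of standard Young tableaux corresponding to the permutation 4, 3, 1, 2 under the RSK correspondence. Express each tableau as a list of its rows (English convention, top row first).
P = [[1, 2], [3], [4]], Q = [[1, 4], [2], [3]]

Insert each entry of the permutation into P by Schensted row insertion, recording in Q the position of each new cell.

Insert 4: appended to row 1. P = [[4]].
Insert 3: 3 bumps 4 from row 1; 4 starts row 2. P = [[3], [4]].
Insert 1: 1 bumps 3 from row 1; 3 bumps 4 from row 2; 4 starts row 3. P = [[1], [3], [4]].
Insert 2: appended to row 1. P = [[1, 2], [3], [4]].

So P = [[1, 2], [3], [4]], Q = [[1, 4], [2], [3]].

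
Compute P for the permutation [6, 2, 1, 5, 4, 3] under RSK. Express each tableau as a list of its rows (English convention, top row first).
Insert 6: appended to row 1. P = [[6]].
Insert 2: 2 bumps 6 from row 1; 6 starts row 2. P = [[2], [6]].
Insert 1: 1 bumps 2 from row 1; 2 bumps 6 from row 2; 6 starts row 3. P = [[1], [2], [6]].
Insert 5: appended to row 1. P = [[1, 5], [2], [6]].
Insert 4: 4 bumps 5 from row 1; 5 appends to row 2. P = [[1, 4], [2, 5], [6]].
Insert 3: 3 bumps 4 from row 1; 4 bumps 5 from row 2; 5 bumps 6 from row 3; 6 starts row 4. P = [[1, 3], [2, 4], [5], [6]].

So P = [[1, 3], [2, 4], [5], [6]].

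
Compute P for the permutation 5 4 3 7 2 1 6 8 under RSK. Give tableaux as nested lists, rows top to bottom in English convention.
Insert 5: appended to row 1. P = [[5]].
Insert 4: 4 bumps 5 from row 1; 5 starts row 2. P = [[4], [5]].
Insert 3: 3 bumps 4 from row 1; 4 bumps 5 from row 2; 5 starts row 3. P = [[3], [4], [5]].
Insert 7: appended to row 1. P = [[3, 7], [4], [5]].
Insert 2: 2 bumps 3 from row 1; 3 bumps 4 from row 2; 4 bumps 5 from row 3; 5 starts row 4. P = [[2, 7], [3], [4], [5]].
Insert 1: 1 bumps 2 from row 1; 2 bumps 3 from row 2; 3 bumps 4 from row 3; 4 bumps 5 from row 4; 5 starts row 5. P = [[1, 7], [2], [3], [4], [5]].
Insert 6: 6 bumps 7 from row 1; 7 appends to row 2. P = [[1, 6], [2, 7], [3], [4], [5]].
Insert 8: appended to row 1. P = [[1, 6, 8], [2, 7], [3], [4], [5]].

So P = [[1, 6, 8], [2, 7], [3], [4], [5]].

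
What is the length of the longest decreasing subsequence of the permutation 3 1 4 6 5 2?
3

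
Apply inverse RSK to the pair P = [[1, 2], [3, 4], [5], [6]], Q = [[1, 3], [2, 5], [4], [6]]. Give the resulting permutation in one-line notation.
Reverse the RSK construction: for i from n down to 1, find the cell of Q containing i, remove the entry at that cell from P, and reverse-bump it up through P; the value ejected from row 1 is w(i).

Step i=6: Q has 6 at row 4, column 1; remove 6 from row 4 of P and reverse-bump: 6 enters row 3 and ejects 5; 5 enters row 2 and ejects 4; 4 enters row 1 and ejects 2. So w(6) = 2. P is now [[1, 4], [3, 5], [6]].
Step i=5: Q has 5 at row 2, column 2; remove 5 from row 2 of P and reverse-bump: 5 enters row 1 and ejects 4. So w(5) = 4. P is now [[1, 5], [3], [6]].
Step i=4: Q has 4 at row 3, column 1; remove 6 from row 3 of P and reverse-bump: 6 enters row 2 and ejects 3; 3 enters row 1 and ejects 1. So w(4) = 1. P is now [[3, 5], [6]].
Step i=3: Q has 3 at row 1, column 2; remove that cell from P, ejecting 5. So w(3) = 5. P is now [[3], [6]].
Step i=2: Q has 2 at row 2, column 1; remove 6 from row 2 of P and reverse-bump: 6 enters row 1 and ejects 3. So w(2) = 3. P is now [[6]].
Step i=1: Q has 1 at row 1, column 1; remove that cell from P, ejecting 6. So w(1) = 6. P is now [].

So w = 6 3 5 1 4 2.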